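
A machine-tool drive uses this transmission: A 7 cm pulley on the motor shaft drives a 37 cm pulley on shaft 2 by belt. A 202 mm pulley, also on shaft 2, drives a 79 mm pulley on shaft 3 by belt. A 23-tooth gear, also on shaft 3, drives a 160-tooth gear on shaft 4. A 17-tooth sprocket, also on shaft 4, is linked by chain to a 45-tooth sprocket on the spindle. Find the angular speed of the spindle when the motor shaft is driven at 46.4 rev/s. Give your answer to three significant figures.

belt 37/7 = 5.2857 → 46.4/5.2857 = 8.7784 rev/s
belt 79/202 = 0.39109 → 8.7784/0.39109 = 22.446 rev/s
gear mesh 160/23 = 6.9565 → 22.446/6.9565 = 3.2266 rev/s
chain 45/17 = 2.6471 → 3.2266/2.6471 = 1.2189 rev/s

1.22 rev/s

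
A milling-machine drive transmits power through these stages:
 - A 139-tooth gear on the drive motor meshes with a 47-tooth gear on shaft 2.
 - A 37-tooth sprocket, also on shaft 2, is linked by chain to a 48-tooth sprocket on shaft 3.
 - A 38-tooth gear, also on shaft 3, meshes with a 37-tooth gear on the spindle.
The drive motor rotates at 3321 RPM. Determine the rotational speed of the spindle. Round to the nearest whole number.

7775 RPM

gear mesh 47/139 = 0.33813 → 3321/0.33813 = 9821.7 RPM
chain 48/37 = 1.2973 → 9821.7/1.2973 = 7570.9 RPM
gear mesh 37/38 = 0.97368 → 7570.9/0.97368 = 7775.5 RPM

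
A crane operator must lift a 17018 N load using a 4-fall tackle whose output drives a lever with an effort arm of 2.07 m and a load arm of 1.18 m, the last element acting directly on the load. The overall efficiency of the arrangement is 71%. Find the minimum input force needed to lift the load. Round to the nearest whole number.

Block-and-tackle MA = number of supporting rope parts = 4.
Lever MA = effort arm / load arm = 2.07/1.18 = 1.7542.
Combined ideal MA = 4 × 1.7542 = 7.0169.
Actual MA = 7.0169 × 0.71 = 4.982.
Effort = load / actual MA = 17018 / 4.982 = 3415.9 N.

3416 N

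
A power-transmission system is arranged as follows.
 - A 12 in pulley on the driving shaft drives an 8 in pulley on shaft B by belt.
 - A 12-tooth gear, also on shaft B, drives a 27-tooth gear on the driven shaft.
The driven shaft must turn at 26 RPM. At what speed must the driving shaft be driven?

Overall ratio R = 0.66667 × 2.25 = 1.5.
Required input speed = output speed × R = 26 × 1.5 = 39 RPM.

39 RPM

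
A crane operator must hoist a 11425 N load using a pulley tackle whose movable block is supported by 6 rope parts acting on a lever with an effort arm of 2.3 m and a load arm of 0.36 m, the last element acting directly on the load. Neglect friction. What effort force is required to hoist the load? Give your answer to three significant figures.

298 N

Block-and-tackle MA = number of supporting rope parts = 6.
Lever MA = effort arm / load arm = 2.3/0.36 = 6.3889.
Combined ideal MA = 6 × 6.3889 = 38.333.
Effort = load / MA = 11425 / 38.333 = 298.04 N.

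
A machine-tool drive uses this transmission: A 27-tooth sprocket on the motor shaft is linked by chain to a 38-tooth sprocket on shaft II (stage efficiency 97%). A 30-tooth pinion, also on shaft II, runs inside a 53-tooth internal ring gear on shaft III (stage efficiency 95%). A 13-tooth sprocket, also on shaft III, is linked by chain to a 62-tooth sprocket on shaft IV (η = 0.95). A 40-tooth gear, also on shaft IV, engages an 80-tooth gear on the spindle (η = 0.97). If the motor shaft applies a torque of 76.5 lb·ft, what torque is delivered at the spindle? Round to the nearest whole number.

Chain: ratio = 38/27 = 1.4074; torque at shaft II = 76.5 × 1.4074 × 0.97 = 104.44 lb·ft.
Internal gear: ratio = 53/30 = 1.7667; torque at shaft III = 104.44 × 1.7667 × 0.95 = 175.28 lb·ft.
Chain: ratio = 62/13 = 4.7692; torque at shaft IV = 175.28 × 4.7692 × 0.95 = 794.15 lb·ft.
Gear mesh: ratio = 80/40 = 2; torque at the spindle = 794.15 × 2 × 0.97 = 1540.7 lb·ft.

1541 lb·ft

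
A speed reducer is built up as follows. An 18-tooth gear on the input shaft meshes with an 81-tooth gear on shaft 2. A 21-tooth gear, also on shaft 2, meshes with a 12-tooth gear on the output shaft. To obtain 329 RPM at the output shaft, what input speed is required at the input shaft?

846 RPM

Overall ratio R = 4.5 × 0.57143 = 2.5714.
Required input speed = output speed × R = 329 × 2.5714 = 846 RPM.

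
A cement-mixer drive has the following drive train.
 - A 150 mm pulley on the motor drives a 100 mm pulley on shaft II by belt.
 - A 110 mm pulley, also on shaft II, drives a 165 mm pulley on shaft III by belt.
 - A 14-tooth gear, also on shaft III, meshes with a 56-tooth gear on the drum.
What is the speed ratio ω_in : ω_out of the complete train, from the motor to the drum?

4

Each stage contributes driven/driver: belt 100/150 = 0.66667, belt 165/110 = 1.5, gear mesh 56/14 = 4.
Overall: 0.66667 × 1.5 × 4 = 4.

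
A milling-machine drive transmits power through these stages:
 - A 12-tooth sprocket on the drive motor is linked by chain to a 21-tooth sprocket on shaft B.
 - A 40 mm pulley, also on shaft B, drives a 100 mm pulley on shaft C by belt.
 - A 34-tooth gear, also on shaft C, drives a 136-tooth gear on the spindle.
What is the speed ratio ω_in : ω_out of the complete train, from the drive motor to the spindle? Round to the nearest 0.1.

Each stage contributes driven/driver: chain 21/12 = 1.75, belt 100/40 = 2.5, gear mesh 136/34 = 4.
Overall: 1.75 × 2.5 × 4 = 17.5.

17.5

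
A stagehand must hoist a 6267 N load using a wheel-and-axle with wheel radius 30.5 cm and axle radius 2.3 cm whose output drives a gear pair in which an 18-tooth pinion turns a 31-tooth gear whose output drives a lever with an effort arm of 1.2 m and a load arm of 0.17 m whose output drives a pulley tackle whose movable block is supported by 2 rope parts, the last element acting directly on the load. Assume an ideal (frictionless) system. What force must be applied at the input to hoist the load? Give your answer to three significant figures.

Wheel-and-axle MA = R/r = 30.5/2.3 = 13.261.
Gear pair MA = 31/18 = 1.7222.
Lever MA = effort arm / load arm = 1.2/0.17 = 7.0588.
Block-and-tackle MA = number of supporting rope parts = 2.
Combined ideal MA = 13.261 × 1.7222 × 7.0588 × 2 = 322.42.
Effort = load / MA = 6267 / 322.42 = 19.437 N.

19.4 N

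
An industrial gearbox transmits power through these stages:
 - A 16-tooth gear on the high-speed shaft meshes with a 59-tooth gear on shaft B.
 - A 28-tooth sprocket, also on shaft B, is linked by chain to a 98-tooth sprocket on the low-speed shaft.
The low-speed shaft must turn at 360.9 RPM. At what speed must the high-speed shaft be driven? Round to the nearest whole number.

4658 RPM

Overall ratio R = 3.6875 × 3.5 = 12.906.
Required input speed = output speed × R = 360.9 × 12.906 = 4657.9 RPM.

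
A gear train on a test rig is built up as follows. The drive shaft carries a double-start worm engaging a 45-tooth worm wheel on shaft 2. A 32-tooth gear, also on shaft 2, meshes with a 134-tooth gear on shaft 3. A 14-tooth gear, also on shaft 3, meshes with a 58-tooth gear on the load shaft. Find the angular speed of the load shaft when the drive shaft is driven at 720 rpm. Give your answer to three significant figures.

worm 45/2 = 22.5 → 720/22.5 = 32 rpm
gear mesh 134/32 = 4.1875 → 32/4.1875 = 7.6418 rpm
gear mesh 58/14 = 4.1429 → 7.6418/4.1429 = 1.8446 rpm

1.84 rpm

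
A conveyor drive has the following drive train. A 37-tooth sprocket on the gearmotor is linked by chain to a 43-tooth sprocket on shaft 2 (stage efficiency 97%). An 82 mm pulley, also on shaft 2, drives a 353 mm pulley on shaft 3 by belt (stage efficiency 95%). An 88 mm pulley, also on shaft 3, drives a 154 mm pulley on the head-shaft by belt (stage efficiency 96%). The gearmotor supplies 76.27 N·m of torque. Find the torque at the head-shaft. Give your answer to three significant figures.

591 N·m

chain 43/37 = 1.1622 → τ = 76.27·1.1622·0.97 = 85.979 N·m
belt 353/82 = 4.3049 → τ = 85.979·4.3049·0.95 = 351.62 N·m
belt 154/88 = 1.75 → τ = 351.62·1.75·0.96 = 590.73 N·m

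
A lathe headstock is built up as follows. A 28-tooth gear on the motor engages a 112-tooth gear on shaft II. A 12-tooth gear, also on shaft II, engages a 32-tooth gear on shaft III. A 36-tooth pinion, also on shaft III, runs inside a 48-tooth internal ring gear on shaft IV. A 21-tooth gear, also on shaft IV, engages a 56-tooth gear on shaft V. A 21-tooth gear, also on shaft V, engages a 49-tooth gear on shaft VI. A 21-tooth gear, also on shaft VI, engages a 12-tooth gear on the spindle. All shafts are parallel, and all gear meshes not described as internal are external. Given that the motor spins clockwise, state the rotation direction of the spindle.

the motor → shaft II: external mesh, 1 reversal → CCW.
shaft II → shaft III: external mesh, 1 reversal → CW.
shaft III → shaft IV: internal mesh, same direction → CW.
shaft IV → shaft V: external mesh, 1 reversal → CCW.
shaft V → shaft VI: external mesh, 1 reversal → CW.
shaft VI → the spindle: external mesh, 1 reversal → CCW.
5 reversals in total — an odd number — so the spindle turns opposite to the motor.

anticlockwise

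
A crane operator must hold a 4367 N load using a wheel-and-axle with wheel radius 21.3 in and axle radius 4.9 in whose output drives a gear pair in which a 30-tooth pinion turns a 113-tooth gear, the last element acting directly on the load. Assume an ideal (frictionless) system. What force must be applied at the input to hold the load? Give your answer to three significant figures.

267 N

Wheel-and-axle MA = R/r = 21.3/4.9 = 4.3469.
Gear pair MA = 113/30 = 3.7667.
Combined ideal MA = 4.3469 × 3.7667 = 16.373.
Effort = load / MA = 4367 / 16.373 = 266.71 N.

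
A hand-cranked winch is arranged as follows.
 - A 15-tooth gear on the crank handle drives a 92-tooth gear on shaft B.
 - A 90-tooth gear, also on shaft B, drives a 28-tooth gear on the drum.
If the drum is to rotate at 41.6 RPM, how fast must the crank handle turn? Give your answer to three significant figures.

Overall ratio R = 6.1333 × 0.31111 = 1.9081.
Required input speed = output speed × R = 41.6 × 1.9081 = 79.379 RPM.

79.4 RPM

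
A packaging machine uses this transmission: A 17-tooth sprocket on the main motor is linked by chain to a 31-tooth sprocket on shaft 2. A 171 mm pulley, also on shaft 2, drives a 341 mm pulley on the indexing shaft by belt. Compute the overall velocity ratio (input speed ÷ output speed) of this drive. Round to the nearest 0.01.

3.64

Each stage contributes driven/driver: chain 31/17 = 1.8235, belt 341/171 = 1.9942.
Overall: 1.8235 × 1.9942 = 3.6364.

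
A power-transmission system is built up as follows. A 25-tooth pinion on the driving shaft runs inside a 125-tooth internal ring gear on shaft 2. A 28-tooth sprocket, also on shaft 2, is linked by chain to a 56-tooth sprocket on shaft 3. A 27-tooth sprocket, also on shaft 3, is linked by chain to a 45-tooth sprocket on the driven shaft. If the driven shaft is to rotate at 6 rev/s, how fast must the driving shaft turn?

100 rev/s

Overall ratio R = 5 × 2 × 1.6667 = 16.667.
Required input speed = output speed × R = 6 × 16.667 = 100 rev/s.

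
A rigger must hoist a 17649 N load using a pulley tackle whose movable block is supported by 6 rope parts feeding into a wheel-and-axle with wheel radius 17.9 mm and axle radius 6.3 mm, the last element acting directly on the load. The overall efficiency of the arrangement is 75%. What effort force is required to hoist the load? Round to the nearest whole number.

Block-and-tackle MA = number of supporting rope parts = 6.
Wheel-and-axle MA = R/r = 17.9/6.3 = 2.8413.
Combined ideal MA = 6 × 2.8413 = 17.048.
Actual MA = 17.048 × 0.75 = 12.786.
Effort = load / actual MA = 17649 / 12.786 = 1380.4 N.

1380 N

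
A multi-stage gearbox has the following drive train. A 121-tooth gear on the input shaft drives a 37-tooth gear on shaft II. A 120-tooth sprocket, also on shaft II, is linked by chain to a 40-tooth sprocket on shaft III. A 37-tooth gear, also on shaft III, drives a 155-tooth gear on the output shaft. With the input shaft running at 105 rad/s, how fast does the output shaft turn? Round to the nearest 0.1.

the input shaft → shaft II (gear mesh, 37/121): 105 ÷ 0.30579 = 343.38 rad/s
shaft II → shaft III (chain, 40/120): 343.38 ÷ 0.33333 = 1030.1 rad/s
shaft III → the output shaft (gear mesh, 155/37): 1030.1 ÷ 4.1892 = 245.9 rad/s

245.9 rad/s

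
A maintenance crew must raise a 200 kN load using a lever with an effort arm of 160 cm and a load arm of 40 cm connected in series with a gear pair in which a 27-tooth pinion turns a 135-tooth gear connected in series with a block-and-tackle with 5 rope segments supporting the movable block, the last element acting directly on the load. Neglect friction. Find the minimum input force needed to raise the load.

2 kN

Lever MA = effort arm / load arm = 160/40 = 4.
Gear pair MA = 135/27 = 5.
Block-and-tackle MA = number of supporting rope parts = 5.
Combined ideal MA = 4 × 5 × 5 = 100.
Effort = load / MA = 200 / 100 = 2 kN.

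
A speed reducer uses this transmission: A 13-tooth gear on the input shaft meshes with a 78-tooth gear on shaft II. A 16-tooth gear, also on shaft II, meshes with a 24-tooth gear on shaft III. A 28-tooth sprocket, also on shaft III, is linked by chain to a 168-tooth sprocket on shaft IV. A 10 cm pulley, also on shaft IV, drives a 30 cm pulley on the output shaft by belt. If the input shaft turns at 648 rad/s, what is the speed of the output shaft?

4 rad/s

gear mesh 78/13 = 6 → 648/6 = 108 rad/s
gear mesh 24/16 = 1.5 → 108/1.5 = 72 rad/s
chain 168/28 = 6 → 72/6 = 12 rad/s
belt 30/10 = 3 → 12/3 = 4 rad/s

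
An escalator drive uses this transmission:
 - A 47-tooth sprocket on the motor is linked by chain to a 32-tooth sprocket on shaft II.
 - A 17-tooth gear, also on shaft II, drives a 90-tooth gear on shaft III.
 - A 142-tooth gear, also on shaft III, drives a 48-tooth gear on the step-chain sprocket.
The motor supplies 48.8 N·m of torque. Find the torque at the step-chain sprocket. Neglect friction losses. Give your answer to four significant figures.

chain 32/47 = 0.68085 → τ = 48.8·0.68085 = 33.226 N·m
gear mesh 90/17 = 5.2941 → τ = 33.226·5.2941 = 175.9 N·m
gear mesh 48/142 = 0.33803 → τ = 175.9·0.33803 = 59.459 N·m

59.46 N·m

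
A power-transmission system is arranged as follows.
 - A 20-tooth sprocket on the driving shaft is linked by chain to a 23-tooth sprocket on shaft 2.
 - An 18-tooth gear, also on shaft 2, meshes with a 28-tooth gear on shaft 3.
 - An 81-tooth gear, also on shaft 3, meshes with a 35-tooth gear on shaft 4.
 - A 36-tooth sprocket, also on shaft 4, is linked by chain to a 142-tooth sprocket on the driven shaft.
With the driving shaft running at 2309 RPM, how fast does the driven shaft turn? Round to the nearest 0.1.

chain 23/20 = 1.15 → 2309/1.15 = 2007.8 RPM
gear mesh 28/18 = 1.5556 → 2007.8/1.5556 = 1290.7 RPM
gear mesh 35/81 = 0.4321 → 1290.7/0.4321 = 2987.2 RPM
chain 142/36 = 3.9444 → 2987.2/3.9444 = 757.31 RPM

757.3 RPM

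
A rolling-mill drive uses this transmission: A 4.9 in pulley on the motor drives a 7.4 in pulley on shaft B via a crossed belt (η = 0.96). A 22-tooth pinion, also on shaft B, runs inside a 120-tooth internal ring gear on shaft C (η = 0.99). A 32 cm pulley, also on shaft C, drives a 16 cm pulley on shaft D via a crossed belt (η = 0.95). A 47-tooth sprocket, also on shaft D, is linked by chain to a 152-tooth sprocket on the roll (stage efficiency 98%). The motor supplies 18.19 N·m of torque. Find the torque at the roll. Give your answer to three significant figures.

214 N·m

Belt: ratio = 7.4/4.9 = 1.5102; torque at shaft B = 18.19 × 1.5102 × 0.96 = 26.372 N·m.
Internal gear: ratio = 120/22 = 5.4545; torque at shaft C = 26.372 × 5.4545 × 0.99 = 142.41 N·m.
Belt: ratio = 16/32 = 0.5; torque at shaft D = 142.41 × 0.5 × 0.95 = 67.644 N·m.
Chain: ratio = 152/47 = 3.234; torque at the roll = 67.644 × 3.234 × 0.98 = 214.39 N·m.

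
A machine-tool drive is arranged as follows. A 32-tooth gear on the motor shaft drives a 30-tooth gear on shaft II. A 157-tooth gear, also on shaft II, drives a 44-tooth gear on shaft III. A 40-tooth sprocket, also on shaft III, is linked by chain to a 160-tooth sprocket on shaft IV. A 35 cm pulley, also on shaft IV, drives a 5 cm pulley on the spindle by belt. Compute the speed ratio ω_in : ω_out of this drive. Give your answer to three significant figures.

0.150

Each stage contributes driven/driver: gear mesh 30/32 = 0.9375, gear mesh 44/157 = 0.28025, chain 160/40 = 4, belt 5/35 = 0.14286.
Overall: 0.9375 × 0.28025 × 4 × 0.14286 = 0.15014.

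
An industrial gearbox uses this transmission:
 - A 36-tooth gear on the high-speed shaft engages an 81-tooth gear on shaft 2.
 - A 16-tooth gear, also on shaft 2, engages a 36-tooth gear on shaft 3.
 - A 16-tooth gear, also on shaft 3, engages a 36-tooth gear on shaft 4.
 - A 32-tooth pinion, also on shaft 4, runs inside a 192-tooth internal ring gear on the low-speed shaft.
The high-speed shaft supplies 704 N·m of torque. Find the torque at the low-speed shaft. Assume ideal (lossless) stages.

48114 N·m

gear mesh 81/36 = 2.25 → τ = 704·2.25 = 1584 N·m
gear mesh 36/16 = 2.25 → τ = 1584·2.25 = 3564 N·m
gear mesh 36/16 = 2.25 → τ = 3564·2.25 = 8019 N·m
internal gear 192/32 = 6 → τ = 8019·6 = 48114 N·m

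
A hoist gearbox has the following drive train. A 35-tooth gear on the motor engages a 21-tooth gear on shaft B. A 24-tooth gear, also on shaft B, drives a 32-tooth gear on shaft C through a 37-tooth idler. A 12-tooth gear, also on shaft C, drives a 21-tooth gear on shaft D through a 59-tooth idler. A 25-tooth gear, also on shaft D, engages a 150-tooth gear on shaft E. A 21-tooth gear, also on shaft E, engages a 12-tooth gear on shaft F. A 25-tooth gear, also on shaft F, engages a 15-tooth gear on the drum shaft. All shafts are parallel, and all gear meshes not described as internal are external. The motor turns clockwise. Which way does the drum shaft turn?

the motor → shaft B: external mesh, 1 reversal → CCW.
shaft B → shaft C: driver → idler → driven is 2 external meshes, 2 reversals → CCW.
shaft C → shaft D: driver → idler → driven is 2 external meshes, 2 reversals → CCW.
shaft D → shaft E: external mesh, 1 reversal → CW.
shaft E → shaft F: external mesh, 1 reversal → CCW.
shaft F → the drum shaft: external mesh, 1 reversal → CW.
8 reversals in total — an even number — so the drum shaft turns the same way as the motor.

clockwise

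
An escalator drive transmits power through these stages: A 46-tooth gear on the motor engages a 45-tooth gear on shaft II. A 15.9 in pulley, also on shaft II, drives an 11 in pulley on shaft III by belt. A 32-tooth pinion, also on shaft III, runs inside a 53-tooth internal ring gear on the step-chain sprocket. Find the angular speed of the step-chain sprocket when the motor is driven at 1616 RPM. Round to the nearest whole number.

1442 RPM

gear mesh 45/46 = 0.97826 → 1616/0.97826 = 1651.9 RPM
belt 11/15.9 = 0.69182 → 1651.9/0.69182 = 2387.8 RPM
internal gear 53/32 = 1.6562 → 2387.8/1.6562 = 1441.7 RPM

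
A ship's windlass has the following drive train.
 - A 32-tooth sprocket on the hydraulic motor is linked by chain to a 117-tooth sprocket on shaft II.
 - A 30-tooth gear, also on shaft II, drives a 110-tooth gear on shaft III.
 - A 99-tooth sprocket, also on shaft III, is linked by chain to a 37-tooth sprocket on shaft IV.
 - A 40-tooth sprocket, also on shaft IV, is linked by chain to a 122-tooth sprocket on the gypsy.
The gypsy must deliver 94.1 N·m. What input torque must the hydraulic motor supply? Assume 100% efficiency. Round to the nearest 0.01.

Overall ratio R = 3.6562 × 3.6667 × 0.37374 × 3.05 = 15.282.
Input torque = output torque / R = 94.1 / 15.282 = 6.1577 N·m.

6.16 N·m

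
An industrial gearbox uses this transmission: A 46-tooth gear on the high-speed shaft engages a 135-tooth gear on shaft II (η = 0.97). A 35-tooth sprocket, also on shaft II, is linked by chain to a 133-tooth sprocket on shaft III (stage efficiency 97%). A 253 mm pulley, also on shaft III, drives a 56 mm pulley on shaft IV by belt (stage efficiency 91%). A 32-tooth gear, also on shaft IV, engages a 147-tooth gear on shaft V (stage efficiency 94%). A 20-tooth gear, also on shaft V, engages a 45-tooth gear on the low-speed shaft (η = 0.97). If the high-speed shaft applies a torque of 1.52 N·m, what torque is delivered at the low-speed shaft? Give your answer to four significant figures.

Gear mesh: ratio = 135/46 = 2.9348; torque at shaft II = 1.52 × 2.9348 × 0.97 = 4.327 N·m.
Chain: ratio = 133/35 = 3.8; torque at shaft III = 4.327 × 3.8 × 0.97 = 15.949 N·m.
Belt: ratio = 56/253 = 0.22134; torque at shaft IV = 15.949 × 0.22134 × 0.91 = 3.2126 N·m.
Gear mesh: ratio = 147/32 = 4.5938; torque at shaft V = 3.2126 × 4.5938 × 0.94 = 13.872 N·m.
Gear mesh: ratio = 45/20 = 2.25; torque at the low-speed shaft = 13.872 × 2.25 × 0.97 = 30.276 N·m.

30.28 N·m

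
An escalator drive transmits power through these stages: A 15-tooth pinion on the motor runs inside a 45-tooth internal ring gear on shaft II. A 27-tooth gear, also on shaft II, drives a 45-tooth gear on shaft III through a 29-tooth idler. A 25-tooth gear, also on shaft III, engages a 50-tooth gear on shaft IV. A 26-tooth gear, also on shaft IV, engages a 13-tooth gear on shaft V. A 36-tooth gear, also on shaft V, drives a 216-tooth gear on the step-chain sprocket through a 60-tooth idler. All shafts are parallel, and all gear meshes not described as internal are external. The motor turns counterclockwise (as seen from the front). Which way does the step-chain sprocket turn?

counterclockwise

the motor → shaft II: internal mesh, same direction → CCW.
shaft II → shaft III: driver → idler → driven is 2 external meshes, 2 reversals → CCW.
shaft III → shaft IV: external mesh, 1 reversal → CW.
shaft IV → shaft V: external mesh, 1 reversal → CCW.
shaft V → the step-chain sprocket: driver → idler → driven is 2 external meshes, 2 reversals → CCW.
6 reversals in total — an even number — so the step-chain sprocket turns the same way as the motor.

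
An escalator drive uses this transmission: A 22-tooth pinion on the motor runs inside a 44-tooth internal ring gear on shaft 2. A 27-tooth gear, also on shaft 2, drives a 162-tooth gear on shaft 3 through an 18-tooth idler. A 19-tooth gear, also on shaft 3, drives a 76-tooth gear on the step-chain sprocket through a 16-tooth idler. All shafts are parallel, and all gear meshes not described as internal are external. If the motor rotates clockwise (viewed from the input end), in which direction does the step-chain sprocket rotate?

clockwise

the motor → shaft 2: internal mesh, same direction → CW.
shaft 2 → shaft 3: driver → idler → driven is 2 external meshes, 2 reversals → CW.
shaft 3 → the step-chain sprocket: driver → idler → driven is 2 external meshes, 2 reversals → CW.
4 reversals in total — an even number — so the step-chain sprocket turns the same way as the motor.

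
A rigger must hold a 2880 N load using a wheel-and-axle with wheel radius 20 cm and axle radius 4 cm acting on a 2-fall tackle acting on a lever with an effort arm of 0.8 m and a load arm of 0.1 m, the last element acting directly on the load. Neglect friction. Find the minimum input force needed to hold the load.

36 N

Wheel-and-axle MA = R/r = 20/4 = 5.
Block-and-tackle MA = number of supporting rope parts = 2.
Lever MA = effort arm / load arm = 0.8/0.1 = 8.
Combined ideal MA = 5 × 2 × 8 = 80.
Effort = load / MA = 2880 / 80 = 36 N.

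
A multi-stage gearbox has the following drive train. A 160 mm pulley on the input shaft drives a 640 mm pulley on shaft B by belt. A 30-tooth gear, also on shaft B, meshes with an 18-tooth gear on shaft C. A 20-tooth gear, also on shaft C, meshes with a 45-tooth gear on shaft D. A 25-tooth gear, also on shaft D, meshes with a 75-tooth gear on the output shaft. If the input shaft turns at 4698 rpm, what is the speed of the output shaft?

the input shaft → shaft B (belt, 640/160): 4698 ÷ 4 = 1174.5 rpm
shaft B → shaft C (gear mesh, 18/30): 1174.5 ÷ 0.6 = 1957.5 rpm
shaft C → shaft D (gear mesh, 45/20): 1957.5 ÷ 2.25 = 870 rpm
shaft D → the output shaft (gear mesh, 75/25): 870 ÷ 3 = 290 rpm

290 rpm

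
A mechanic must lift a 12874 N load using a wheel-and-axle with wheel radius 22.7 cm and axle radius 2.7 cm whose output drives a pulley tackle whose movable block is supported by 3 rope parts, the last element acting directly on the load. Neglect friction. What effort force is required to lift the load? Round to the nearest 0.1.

510.4 N

Wheel-and-axle MA = R/r = 22.7/2.7 = 8.4074.
Block-and-tackle MA = number of supporting rope parts = 3.
Combined ideal MA = 8.4074 × 3 = 25.222.
Effort = load / MA = 12874 / 25.222 = 510.42 N.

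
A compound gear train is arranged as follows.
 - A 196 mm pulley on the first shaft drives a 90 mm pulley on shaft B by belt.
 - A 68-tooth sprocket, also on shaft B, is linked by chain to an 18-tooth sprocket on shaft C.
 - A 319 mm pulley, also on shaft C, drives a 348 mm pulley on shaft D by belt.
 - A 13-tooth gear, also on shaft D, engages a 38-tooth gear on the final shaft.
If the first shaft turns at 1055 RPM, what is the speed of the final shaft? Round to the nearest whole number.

2722 RPM

belt 90/196 = 0.45918 → 1055/0.45918 = 2297.6 RPM
chain 18/68 = 0.26471 → 2297.6/0.26471 = 8679.7 RPM
belt 348/319 = 1.0909 → 8679.7/1.0909 = 7956.3 RPM
gear mesh 38/13 = 2.9231 → 7956.3/2.9231 = 2721.9 RPM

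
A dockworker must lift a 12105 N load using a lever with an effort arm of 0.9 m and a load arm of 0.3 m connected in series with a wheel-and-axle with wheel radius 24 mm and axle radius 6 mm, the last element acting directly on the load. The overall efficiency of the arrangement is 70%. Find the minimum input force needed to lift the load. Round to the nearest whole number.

Lever MA = effort arm / load arm = 0.9/0.3 = 3.
Wheel-and-axle MA = R/r = 24/6 = 4.
Combined ideal MA = 3 × 4 = 12.
Actual MA = 12 × 0.70 = 8.4.
Effort = load / actual MA = 12105 / 8.4 = 1441.1 N.

1441 N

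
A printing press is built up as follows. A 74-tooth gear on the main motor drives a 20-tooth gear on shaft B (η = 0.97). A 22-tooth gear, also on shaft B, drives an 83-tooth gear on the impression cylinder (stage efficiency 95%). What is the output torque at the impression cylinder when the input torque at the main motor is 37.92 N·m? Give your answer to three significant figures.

After the gear mesh (20/74): 37.92 × 0.27027 × 0.97 = 9.9412 N·m
After the gear mesh (83/22): 9.9412 × 3.7727 × 0.95 = 35.63 N·m

35.6 N·m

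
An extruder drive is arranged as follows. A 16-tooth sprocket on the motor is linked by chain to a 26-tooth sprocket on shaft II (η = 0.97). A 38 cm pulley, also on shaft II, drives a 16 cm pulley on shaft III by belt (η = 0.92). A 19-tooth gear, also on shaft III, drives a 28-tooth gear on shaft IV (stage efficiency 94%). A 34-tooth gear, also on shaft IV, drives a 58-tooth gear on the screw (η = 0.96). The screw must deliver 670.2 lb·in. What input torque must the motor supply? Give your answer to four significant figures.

Overall ratio R = 1.625 × 0.42105 × 1.4737 × 1.7059 = 1.7201; overall efficiency η = 0.97 × 0.92 × 0.94 × 0.96 = 0.8053.
Input torque = output torque / (R × η) = 670.2 / (1.7201 × 0.8053) = 483.84 lb·in.

483.8 lb·in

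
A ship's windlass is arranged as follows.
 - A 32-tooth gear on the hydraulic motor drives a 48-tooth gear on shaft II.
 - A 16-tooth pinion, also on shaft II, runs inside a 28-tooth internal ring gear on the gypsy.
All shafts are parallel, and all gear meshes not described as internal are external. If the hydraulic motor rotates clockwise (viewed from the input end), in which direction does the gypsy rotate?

anticlockwise

the hydraulic motor → shaft II: external mesh, 1 reversal → CCW.
shaft II → the gypsy: internal mesh, same direction → CCW.
1 reversal in total — an odd number — so the gypsy turns opposite to the hydraulic motor.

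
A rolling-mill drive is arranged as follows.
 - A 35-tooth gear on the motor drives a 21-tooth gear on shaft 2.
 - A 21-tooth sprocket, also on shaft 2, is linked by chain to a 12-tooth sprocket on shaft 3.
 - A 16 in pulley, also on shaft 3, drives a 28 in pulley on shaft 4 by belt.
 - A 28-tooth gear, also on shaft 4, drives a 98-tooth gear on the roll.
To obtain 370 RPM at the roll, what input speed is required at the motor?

777 RPM

Overall ratio R = 0.6 × 0.57143 × 1.75 × 3.5 = 2.1.
Required input speed = output speed × R = 370 × 2.1 = 777 RPM.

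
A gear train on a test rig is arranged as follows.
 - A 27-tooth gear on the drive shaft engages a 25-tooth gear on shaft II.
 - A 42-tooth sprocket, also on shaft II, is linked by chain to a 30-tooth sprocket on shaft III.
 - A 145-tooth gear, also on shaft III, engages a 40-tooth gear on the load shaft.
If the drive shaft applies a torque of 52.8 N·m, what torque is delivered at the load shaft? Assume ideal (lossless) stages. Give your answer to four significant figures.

gear mesh 25/27 = 0.92593 → τ = 52.8·0.92593 = 48.889 N·m
chain 30/42 = 0.71429 → τ = 48.889·0.71429 = 34.921 N·m
gear mesh 40/145 = 0.27586 → τ = 34.921·0.27586 = 9.6333 N·m

9.633 N·m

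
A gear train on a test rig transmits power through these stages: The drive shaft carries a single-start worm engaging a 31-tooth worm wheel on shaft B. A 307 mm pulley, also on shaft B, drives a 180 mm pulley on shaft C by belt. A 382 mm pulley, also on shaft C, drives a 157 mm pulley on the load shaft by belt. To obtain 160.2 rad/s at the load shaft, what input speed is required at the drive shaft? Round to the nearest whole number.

1197 rad/s

Overall ratio R = 31 × 0.58632 × 0.41099 = 7.4702.
Required input speed = output speed × R = 160.2 × 7.4702 = 1196.7 rad/s.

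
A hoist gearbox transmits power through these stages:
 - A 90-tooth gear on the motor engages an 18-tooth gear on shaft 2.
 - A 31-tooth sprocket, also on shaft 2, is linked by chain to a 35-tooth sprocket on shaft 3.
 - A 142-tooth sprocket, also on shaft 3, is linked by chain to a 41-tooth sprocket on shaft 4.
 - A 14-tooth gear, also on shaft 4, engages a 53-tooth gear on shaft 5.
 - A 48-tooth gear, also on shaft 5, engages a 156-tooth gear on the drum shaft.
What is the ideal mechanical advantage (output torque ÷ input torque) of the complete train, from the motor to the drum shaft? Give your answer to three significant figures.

Each stage contributes driven/driver: gear mesh 18/90 = 0.2, chain 35/31 = 1.129, chain 41/142 = 0.28873, gear mesh 53/14 = 3.7857, gear mesh 156/48 = 3.25.
Overall: 0.2 × 1.129 × 0.28873 × 3.7857 × 3.25 = 0.80216.

0.802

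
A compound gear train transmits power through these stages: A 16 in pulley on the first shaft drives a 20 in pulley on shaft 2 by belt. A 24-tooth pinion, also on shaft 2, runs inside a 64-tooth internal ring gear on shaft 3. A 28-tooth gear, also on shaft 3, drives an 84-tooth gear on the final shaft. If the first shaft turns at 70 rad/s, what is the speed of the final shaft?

belt 20/16 = 1.25 → 70/1.25 = 56 rad/s
internal gear 64/24 = 2.6667 → 56/2.6667 = 21 rad/s
gear mesh 84/28 = 3 → 21/3 = 7 rad/s

7 rad/s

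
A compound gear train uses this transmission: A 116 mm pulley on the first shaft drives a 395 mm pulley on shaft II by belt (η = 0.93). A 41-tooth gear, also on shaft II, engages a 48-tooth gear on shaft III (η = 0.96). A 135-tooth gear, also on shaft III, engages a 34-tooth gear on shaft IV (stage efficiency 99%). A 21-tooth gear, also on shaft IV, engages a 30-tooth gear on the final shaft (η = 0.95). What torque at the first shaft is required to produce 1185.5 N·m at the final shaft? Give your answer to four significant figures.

984.3 N·m

Overall ratio R = 3.4052 × 1.1707 × 0.25185 × 1.4286 = 1.4343; overall efficiency η = 0.93 × 0.96 × 0.99 × 0.95 = 0.8397.
Input torque = output torque / (R × η) = 1185.5 / (1.4343 × 0.8397) = 984.34 N·m.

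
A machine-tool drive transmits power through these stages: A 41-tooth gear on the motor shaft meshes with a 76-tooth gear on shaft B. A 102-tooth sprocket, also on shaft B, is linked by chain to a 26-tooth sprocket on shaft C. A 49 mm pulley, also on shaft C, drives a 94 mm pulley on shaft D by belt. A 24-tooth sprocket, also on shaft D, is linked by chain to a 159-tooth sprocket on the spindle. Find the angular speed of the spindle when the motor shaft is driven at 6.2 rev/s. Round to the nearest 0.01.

1.03 rev/s

the motor shaft → shaft B (gear mesh, 76/41): 6.2 ÷ 1.8537 = 3.3447 rev/s
shaft B → shaft C (chain, 26/102): 3.3447 ÷ 0.2549 = 13.122 rev/s
shaft C → shaft D (belt, 94/49): 13.122 ÷ 1.9184 = 6.84 rev/s
shaft D → the spindle (chain, 159/24): 6.84 ÷ 6.625 = 1.0325 rev/s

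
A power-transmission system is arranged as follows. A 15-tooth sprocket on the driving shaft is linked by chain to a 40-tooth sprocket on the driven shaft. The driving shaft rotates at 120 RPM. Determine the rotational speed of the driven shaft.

45 RPM

the driving shaft → the driven shaft (chain, 40/15): 120 ÷ 2.6667 = 45 RPM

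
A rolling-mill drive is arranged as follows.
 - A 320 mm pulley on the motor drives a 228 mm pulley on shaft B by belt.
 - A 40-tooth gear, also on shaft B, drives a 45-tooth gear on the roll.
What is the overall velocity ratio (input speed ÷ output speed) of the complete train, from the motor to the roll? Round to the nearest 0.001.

0.802

Each stage contributes driven/driver: belt 228/320 = 0.7125, gear mesh 45/40 = 1.125.
Overall: 0.7125 × 1.125 = 0.80156.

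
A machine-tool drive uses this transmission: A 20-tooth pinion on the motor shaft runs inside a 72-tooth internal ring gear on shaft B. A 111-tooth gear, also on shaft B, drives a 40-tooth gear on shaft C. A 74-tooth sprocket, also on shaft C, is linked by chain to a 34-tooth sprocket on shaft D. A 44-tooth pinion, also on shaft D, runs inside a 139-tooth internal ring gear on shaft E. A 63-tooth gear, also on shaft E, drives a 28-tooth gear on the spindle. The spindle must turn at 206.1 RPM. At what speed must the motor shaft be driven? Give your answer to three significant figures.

Overall ratio R = 3.6 × 0.36036 × 0.45946 × 3.1591 × 0.44444 = 0.83689.
Required input speed = output speed × R = 206.1 × 0.83689 = 172.48 RPM.

172 RPM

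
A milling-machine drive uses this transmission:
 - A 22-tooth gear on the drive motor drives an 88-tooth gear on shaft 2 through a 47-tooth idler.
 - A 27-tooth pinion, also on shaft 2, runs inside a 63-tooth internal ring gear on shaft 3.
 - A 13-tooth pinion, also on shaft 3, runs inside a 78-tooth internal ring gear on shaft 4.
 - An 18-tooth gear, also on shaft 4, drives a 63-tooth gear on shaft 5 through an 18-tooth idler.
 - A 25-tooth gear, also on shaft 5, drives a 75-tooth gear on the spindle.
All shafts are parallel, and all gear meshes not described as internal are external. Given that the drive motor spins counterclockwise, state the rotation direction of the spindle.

clockwise

the drive motor → shaft 2: driver → idler → driven is 2 external meshes, 2 reversals → CCW.
shaft 2 → shaft 3: internal mesh, same direction → CCW.
shaft 3 → shaft 4: internal mesh, same direction → CCW.
shaft 4 → shaft 5: driver → idler → driven is 2 external meshes, 2 reversals → CCW.
shaft 5 → the spindle: external mesh, 1 reversal → CW.
5 reversals in total — an odd number — so the spindle turns opposite to the drive motor.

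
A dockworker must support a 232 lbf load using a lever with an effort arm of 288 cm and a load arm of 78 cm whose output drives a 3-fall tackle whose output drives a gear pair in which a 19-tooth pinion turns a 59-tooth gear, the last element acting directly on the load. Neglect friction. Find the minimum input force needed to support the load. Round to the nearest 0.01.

6.74 lbf

Lever MA = effort arm / load arm = 288/78 = 3.6923.
Block-and-tackle MA = number of supporting rope parts = 3.
Gear pair MA = 59/19 = 3.1053.
Combined ideal MA = 3.6923 × 3 × 3.1053 = 34.397.
Effort = load / MA = 232 / 34.397 = 6.7448 lbf.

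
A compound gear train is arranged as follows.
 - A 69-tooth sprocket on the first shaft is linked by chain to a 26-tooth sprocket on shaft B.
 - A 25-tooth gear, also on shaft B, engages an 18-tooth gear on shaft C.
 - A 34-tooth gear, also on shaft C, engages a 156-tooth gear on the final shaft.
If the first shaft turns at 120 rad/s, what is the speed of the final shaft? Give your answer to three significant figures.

Chain: ratio = 26/69 = 0.37681, so shaft B turns at 120 / 0.37681 = 318.46 rad/s.
Gear mesh: ratio = 18/25 = 0.72, so shaft C turns at 318.46 / 0.72 = 442.31 rad/s.
Gear mesh: ratio = 156/34 = 4.5882, so the final shaft turns at 442.31 / 4.5882 = 96.4 rad/s.

96.4 rad/s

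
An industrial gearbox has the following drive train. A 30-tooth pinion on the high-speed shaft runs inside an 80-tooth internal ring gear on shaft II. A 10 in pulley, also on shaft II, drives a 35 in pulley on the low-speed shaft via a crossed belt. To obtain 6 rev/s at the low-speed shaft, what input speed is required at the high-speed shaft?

Overall ratio R = 2.6667 × 3.5 = 9.3333.
Required input speed = output speed × R = 6 × 9.3333 = 56 rev/s.

56 rev/s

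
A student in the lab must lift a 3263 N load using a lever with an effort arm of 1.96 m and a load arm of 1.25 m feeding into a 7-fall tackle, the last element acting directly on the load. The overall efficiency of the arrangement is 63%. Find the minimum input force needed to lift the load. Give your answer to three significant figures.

Lever MA = effort arm / load arm = 1.96/1.25 = 1.568.
Block-and-tackle MA = number of supporting rope parts = 7.
Combined ideal MA = 1.568 × 7 = 10.976.
Actual MA = 10.976 × 0.63 = 6.9149.
Effort = load / actual MA = 3263 / 6.9149 = 471.88 N.

472 N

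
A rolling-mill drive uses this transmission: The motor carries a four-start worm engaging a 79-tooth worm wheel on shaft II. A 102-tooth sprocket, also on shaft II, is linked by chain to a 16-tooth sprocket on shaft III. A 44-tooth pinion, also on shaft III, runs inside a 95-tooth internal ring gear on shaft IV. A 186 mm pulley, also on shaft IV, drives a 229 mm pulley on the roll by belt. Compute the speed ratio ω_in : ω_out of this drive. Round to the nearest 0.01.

Each stage contributes driven/driver: worm 79/4 = 19.75, chain 16/102 = 0.15686, internal gear 95/44 = 2.1591, belt 229/186 = 1.2312.
Overall: 19.75 × 0.15686 × 2.1591 × 1.2312 = 8.2353.

8.24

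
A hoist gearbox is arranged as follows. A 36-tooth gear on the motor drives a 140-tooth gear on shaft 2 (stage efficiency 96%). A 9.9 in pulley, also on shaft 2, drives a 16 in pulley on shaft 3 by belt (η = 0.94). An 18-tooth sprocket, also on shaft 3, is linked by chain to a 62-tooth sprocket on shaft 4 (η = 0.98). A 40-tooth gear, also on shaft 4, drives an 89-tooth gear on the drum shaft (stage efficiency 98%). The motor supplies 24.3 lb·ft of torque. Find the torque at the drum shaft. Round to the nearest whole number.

1014 lb·ft

After the gear mesh (140/36): 24.3 × 3.8889 × 0.96 = 90.72 lb·ft
After the belt (16/9.9): 90.72 × 1.6162 × 0.94 = 137.82 lb·ft
After the chain (62/18): 137.82 × 3.4444 × 0.98 = 465.22 lb·ft
After the gear mesh (89/40): 465.22 × 2.225 × 0.98 = 1014.4 lb·ft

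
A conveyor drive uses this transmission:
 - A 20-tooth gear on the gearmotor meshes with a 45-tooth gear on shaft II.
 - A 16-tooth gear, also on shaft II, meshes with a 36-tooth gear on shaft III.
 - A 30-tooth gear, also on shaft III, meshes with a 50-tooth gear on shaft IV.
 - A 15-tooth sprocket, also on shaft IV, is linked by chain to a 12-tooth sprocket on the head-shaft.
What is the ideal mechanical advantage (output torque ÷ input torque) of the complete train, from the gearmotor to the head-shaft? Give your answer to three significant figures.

6.75

Each stage contributes driven/driver: gear mesh 45/20 = 2.25, gear mesh 36/16 = 2.25, gear mesh 50/30 = 1.6667, chain 12/15 = 0.8.
Overall: 2.25 × 2.25 × 1.6667 × 0.8 = 6.75.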